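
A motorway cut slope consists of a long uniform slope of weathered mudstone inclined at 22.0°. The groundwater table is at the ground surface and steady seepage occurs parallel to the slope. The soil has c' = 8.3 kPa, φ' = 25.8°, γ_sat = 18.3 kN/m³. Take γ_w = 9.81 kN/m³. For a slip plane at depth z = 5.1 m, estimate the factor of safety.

With seepage parallel to the slope and the water table at the surface, the effective normal stress on the slip plane uses the buoyant unit weight γ' = γ_sat − γ_w while the driving shear stress uses γ_sat:
FS = [c' + γ' z cos²β tanφ'] / [γ_sat z sinβ cosβ]
γ' = 18.3 − 9.81 = 8.49 kN/m³
Numerator = 8.3 + 8.49·5.1·cos²22.0°·tan25.8° = 8.3 + 8.49·5.1·0.8597·0.4834 = 26.294 kPa
Denominator = 18.3·5.1·sin22.0°·cos22.0° = 18.3·5.1·0.3746·0.9272 = 32.416 kPa
FS = 26.294 / 32.416 = 0.811

FS = 0.81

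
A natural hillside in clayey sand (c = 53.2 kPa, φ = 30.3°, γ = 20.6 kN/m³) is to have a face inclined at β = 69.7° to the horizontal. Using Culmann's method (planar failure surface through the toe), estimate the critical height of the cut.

Culmann's analysis gives the critical failure plane at α_cr = (β + φ)/2 = (69.7 + 30.3)/2 = 50.0°, and the critical height
H_c = (4c/γ) · sinβ cosφ / [1 − cos(β − φ)]
    = (4·53.2/20.6) · sin69.7°·cos30.3° / [1 − cos(39.4°)]
    = 10.330 · 0.9379·0.8634 / [1 − 0.7727]
    = 10.330 · 0.8098 / 0.2273
    = 36.81 m

H_c = 36.81 m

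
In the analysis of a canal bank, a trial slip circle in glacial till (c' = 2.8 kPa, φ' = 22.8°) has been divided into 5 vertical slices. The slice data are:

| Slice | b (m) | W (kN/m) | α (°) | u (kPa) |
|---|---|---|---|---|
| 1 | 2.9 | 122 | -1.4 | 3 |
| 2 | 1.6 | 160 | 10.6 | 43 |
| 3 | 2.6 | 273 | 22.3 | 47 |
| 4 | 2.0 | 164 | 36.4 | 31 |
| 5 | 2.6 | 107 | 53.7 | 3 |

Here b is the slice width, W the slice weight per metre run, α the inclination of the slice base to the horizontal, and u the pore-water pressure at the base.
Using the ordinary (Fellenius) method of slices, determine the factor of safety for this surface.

FS = 0.70

Ordinary method of slices: FS = Σ[c'·Δl_i + (W_i cosα_i − u_i·Δl_i)·tanφ'] / Σ W_i sinα_i, with Δl_i = b_i / cosα_i.
Slice 1: Δl = 2.9/cos(-1.4°) = 2.901 m; N'_1 = 122·cos(-1.4°) − 3·2.901 = 113.3; c'Δl = 8.12; W sinα = -3.0
Slice 2: Δl = 1.6/cos10.6° = 1.628 m; N'_2 = 160·cos10.6° − 43·1.628 = 87.3; c'Δl = 4.56; W sinα = 29.4
Slice 3: Δl = 2.6/cos22.3° = 2.810 m; N'_3 = 273·cos22.3° − 47·2.810 = 120.5; c'Δl = 7.87; W sinα = 103.6
Slice 4: Δl = 2.0/cos36.4° = 2.485 m; N'_4 = 164·cos36.4° − 31·2.485 = 55.0; c'Δl = 6.96; W sinα = 97.3
Slice 5: Δl = 2.6/cos53.7° = 4.392 m; N'_5 = 107·cos53.7° − 3·4.392 = 50.2; c'Δl = 12.30; W sinα = 86.2
Σc'Δl = 39.8 kN/m; ΣN' = 426.2 kN/m; ΣW sinα = 313.6 kN/m
Resisting = 39.8 + 426.2·tan22.8° = 39.8 + 179.2 = 219.0 kN/m
FS = 219.0 / 313.6 = 0.698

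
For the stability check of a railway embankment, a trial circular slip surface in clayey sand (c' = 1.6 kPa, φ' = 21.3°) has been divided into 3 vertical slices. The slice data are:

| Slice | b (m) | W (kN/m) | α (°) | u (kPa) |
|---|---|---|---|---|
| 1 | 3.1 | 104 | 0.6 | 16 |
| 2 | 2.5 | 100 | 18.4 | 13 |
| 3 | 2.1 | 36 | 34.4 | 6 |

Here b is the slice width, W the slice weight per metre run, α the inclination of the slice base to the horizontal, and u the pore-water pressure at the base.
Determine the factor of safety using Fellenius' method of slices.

Ordinary method of slices: FS = Σ[c'·Δl_i + (W_i cosα_i − u_i·Δl_i)·tanφ'] / Σ W_i sinα_i, with Δl_i = b_i / cosα_i.
Slice 1: Δl = 3.1/cos0.6° = 3.100 m; N'_1 = 104·cos0.6° − 16·3.100 = 54.4; c'Δl = 4.96; W sinα = 1.1
Slice 2: Δl = 2.5/cos18.4° = 2.635 m; N'_2 = 100·cos18.4° − 13·2.635 = 60.6; c'Δl = 4.22; W sinα = 31.6
Slice 3: Δl = 2.1/cos34.4° = 2.545 m; N'_3 = 36·cos34.4° − 6·2.545 = 14.4; c'Δl = 4.07; W sinα = 20.3
Σc'Δl = 13.2 kN/m; ΣN' = 129.5 kN/m; ΣW sinα = 53.0 kN/m
Resisting = 13.2 + 129.5·tan21.3° = 13.2 + 50.5 = 63.7 kN/m
FS = 63.7 / 53.0 = 1.202

FS = 1.20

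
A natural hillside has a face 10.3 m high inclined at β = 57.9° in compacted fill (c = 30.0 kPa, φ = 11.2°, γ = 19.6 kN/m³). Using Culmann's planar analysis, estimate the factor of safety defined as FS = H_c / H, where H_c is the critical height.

H_c = (4c/γ) · sinβ cosφ / [1 − cos(β − φ)]
    = (4·30.0/19.6) · sin57.9°·cos11.2° / [1 − cos46.7°]
    = 6.122 · 0.8310 / 0.3142 = 16.19 m
FS = H_c / H = 16.19 / 10.3 = 1.572

FS = 1.57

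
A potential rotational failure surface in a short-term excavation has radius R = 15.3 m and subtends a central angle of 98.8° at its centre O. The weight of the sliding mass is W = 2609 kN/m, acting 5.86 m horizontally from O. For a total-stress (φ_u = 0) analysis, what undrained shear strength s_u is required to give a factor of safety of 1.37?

FS = s_u·L_a·R / (W·d), so s_u = FS·W·d / (L_a·R).
Arc length L_a = R·θ = 15.3·(98.8°·π/180) = 15.3·1.7244 = 26.38 m
s_u = 1.37·2609·5.86 / (26.38·15.3) = 20945.6 / 403.66 = 51.89 kPa

s_u = 51.9 kPa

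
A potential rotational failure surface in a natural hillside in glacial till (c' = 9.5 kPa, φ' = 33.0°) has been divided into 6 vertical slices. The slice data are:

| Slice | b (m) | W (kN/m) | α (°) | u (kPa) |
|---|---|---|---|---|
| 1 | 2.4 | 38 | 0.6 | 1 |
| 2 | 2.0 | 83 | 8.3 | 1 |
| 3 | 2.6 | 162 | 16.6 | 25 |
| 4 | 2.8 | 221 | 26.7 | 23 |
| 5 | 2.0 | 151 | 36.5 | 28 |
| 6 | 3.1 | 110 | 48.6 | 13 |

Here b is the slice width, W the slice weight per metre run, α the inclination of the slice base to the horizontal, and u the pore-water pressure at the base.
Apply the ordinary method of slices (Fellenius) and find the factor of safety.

Ordinary method of slices: FS = Σ[c'·Δl_i + (W_i cosα_i − u_i·Δl_i)·tanφ'] / Σ W_i sinα_i, with Δl_i = b_i / cosα_i.
Slice 1: Δl = 2.4/cos0.6° = 2.400 m; N'_1 = 38·cos0.6° − 1·2.400 = 35.6; c'Δl = 22.80; W sinα = 0.4
Slice 2: Δl = 2.0/cos8.3° = 2.021 m; N'_2 = 83·cos8.3° − 1·2.021 = 80.1; c'Δl = 19.20; W sinα = 12.0
Slice 3: Δl = 2.6/cos16.6° = 2.713 m; N'_3 = 162·cos16.6° − 25·2.713 = 87.4; c'Δl = 25.77; W sinα = 46.3
Slice 4: Δl = 2.8/cos26.7° = 3.134 m; N'_4 = 221·cos26.7° − 23·3.134 = 125.3; c'Δl = 29.77; W sinα = 99.3
Slice 5: Δl = 2.0/cos36.5° = 2.488 m; N'_5 = 151·cos36.5° − 28·2.488 = 51.7; c'Δl = 23.64; W sinα = 89.8
Slice 6: Δl = 3.1/cos48.6° = 4.688 m; N'_6 = 110·cos48.6° − 13·4.688 = 11.8; c'Δl = 44.53; W sinα = 82.5
Σc'Δl = 165.7 kN/m; ΣN' = 392.0 kN/m; ΣW sinα = 330.3 kN/m
Resisting = 165.7 + 392.0·tan33.0° = 165.7 + 254.6 = 420.3 kN/m
FS = 420.3 / 330.3 = 1.272

FS = 1.27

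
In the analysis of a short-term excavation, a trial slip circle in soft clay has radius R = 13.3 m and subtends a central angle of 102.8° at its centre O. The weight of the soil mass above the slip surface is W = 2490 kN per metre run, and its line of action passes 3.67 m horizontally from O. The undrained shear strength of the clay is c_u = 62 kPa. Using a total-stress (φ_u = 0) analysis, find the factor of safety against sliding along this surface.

FS = 2.15

Taking moments about the centre O, the resisting moment is provided by the undrained shear strength acting along the arc:
Arc length L_a = R·θ = 13.3·(102.8°·π/180) = 13.3·1.7942 = 23.86 m
M_R = c_u·L_a·R = 62·23.86·13.3 = 19677.3 kN·m/m
M_D = W·d = 2490·3.67 = 9138.3 kN·m/m
FS = M_R / M_D = 19677.3 / 9138.3 = 2.153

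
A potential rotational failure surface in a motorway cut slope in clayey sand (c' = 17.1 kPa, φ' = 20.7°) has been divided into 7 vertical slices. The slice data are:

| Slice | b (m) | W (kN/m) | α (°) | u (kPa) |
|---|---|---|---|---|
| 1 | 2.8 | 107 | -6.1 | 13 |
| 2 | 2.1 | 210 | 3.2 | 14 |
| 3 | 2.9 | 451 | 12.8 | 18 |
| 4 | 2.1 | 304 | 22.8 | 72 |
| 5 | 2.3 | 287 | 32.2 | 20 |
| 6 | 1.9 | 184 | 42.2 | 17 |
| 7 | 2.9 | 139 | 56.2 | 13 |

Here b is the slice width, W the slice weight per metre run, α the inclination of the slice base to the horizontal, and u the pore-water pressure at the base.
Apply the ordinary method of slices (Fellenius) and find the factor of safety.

Ordinary method of slices: FS = Σ[c'·Δl_i + (W_i cosα_i − u_i·Δl_i)·tanφ'] / Σ W_i sinα_i, with Δl_i = b_i / cosα_i.
Slice 1: Δl = 2.8/cos(-6.1°) = 2.816 m; N'_1 = 107·cos(-6.1°) − 13·2.816 = 69.8; c'Δl = 48.15; W sinα = -11.4
Slice 2: Δl = 2.1/cos3.2° = 2.103 m; N'_2 = 210·cos3.2° − 14·2.103 = 180.2; c'Δl = 35.97; W sinα = 11.7
Slice 3: Δl = 2.9/cos12.8° = 2.974 m; N'_3 = 451·cos12.8° − 18·2.974 = 386.3; c'Δl = 50.85; W sinα = 99.9
Slice 4: Δl = 2.1/cos22.8° = 2.278 m; N'_4 = 304·cos22.8° − 72·2.278 = 116.2; c'Δl = 38.95; W sinα = 117.8
Slice 5: Δl = 2.3/cos32.2° = 2.718 m; N'_5 = 287·cos32.2° − 20·2.718 = 188.5; c'Δl = 46.48; W sinα = 152.9
Slice 6: Δl = 1.9/cos42.2° = 2.565 m; N'_6 = 184·cos42.2° − 17·2.565 = 92.7; c'Δl = 43.86; W sinα = 123.6
Slice 7: Δl = 2.9/cos56.2° = 5.213 m; N'_7 = 139·cos56.2° − 13·5.213 = 9.6; c'Δl = 89.14; W sinα = 115.5
Σc'Δl = 353.4 kN/m; ΣN' = 1043.3 kN/m; ΣW sinα = 610.1 kN/m
Resisting = 353.4 + 1043.3·tan20.7° = 353.4 + 394.2 = 747.6 kN/m
FS = 747.6 / 610.1 = 1.225

FS = 1.23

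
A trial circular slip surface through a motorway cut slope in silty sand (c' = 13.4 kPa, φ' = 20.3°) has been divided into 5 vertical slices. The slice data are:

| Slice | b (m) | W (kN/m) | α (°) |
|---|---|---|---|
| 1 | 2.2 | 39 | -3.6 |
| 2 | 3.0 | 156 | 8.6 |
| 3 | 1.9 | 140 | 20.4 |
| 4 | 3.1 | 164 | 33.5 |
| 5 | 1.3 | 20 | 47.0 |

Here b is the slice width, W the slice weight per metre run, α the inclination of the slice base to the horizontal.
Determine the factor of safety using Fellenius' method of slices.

FS = 1.99

Ordinary method of slices: FS = Σ[c'·Δl_i + (W_i cosα_i)·tanφ'] / Σ W_i sinα_i, with Δl_i = b_i / cosα_i.
Slice 1: Δl = 2.2/cos(-3.6°) = 2.204 m; N'_1 = 39·cos(-3.6°) = 38.9; c'Δl = 29.54; W sinα = -2.4
Slice 2: Δl = 3.0/cos8.6° = 3.034 m; N'_2 = 156·cos8.6° = 154.2; c'Δl = 40.66; W sinα = 23.3
Slice 3: Δl = 1.9/cos20.4° = 2.027 m; N'_3 = 140·cos20.4° = 131.2; c'Δl = 27.16; W sinα = 48.8
Slice 4: Δl = 3.1/cos33.5° = 3.718 m; N'_4 = 164·cos33.5° = 136.8; c'Δl = 49.81; W sinα = 90.5
Slice 5: Δl = 1.3/cos47.0° = 1.906 m; N'_5 = 20·cos47.0° = 13.6; c'Δl = 25.54; W sinα = 14.6
Σc'Δl = 172.7 kN/m; ΣN' = 474.8 kN/m; ΣW sinα = 174.8 kN/m
Resisting = 172.7 + 474.8·tan20.3° = 172.7 + 175.6 = 348.3 kN/m
FS = 348.3 / 174.8 = 1.993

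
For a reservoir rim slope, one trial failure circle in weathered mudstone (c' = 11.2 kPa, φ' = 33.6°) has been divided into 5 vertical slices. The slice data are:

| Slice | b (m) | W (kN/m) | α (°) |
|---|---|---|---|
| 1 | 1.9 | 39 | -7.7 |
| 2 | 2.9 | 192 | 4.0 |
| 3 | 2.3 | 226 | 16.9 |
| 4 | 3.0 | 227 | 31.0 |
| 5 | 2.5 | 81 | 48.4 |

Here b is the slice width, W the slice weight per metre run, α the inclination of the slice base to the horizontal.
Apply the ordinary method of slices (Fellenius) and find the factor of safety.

FS = 2.48

Ordinary method of slices: FS = Σ[c'·Δl_i + (W_i cosα_i)·tanφ'] / Σ W_i sinα_i, with Δl_i = b_i / cosα_i.
Slice 1: Δl = 1.9/cos(-7.7°) = 1.917 m; N'_1 = 39·cos(-7.7°) = 38.6; c'Δl = 21.47; W sinα = -5.2
Slice 2: Δl = 2.9/cos4.0° = 2.907 m; N'_2 = 192·cos4.0° = 191.5; c'Δl = 32.56; W sinα = 13.4
Slice 3: Δl = 2.3/cos16.9° = 2.404 m; N'_3 = 226·cos16.9° = 216.2; c'Δl = 26.92; W sinα = 65.7
Slice 4: Δl = 3.0/cos31.0° = 3.500 m; N'_4 = 227·cos31.0° = 194.6; c'Δl = 39.20; W sinα = 116.9
Slice 5: Δl = 2.5/cos48.4° = 3.765 m; N'_5 = 81·cos48.4° = 53.8; c'Δl = 42.17; W sinα = 60.6
Σc'Δl = 162.3 kN/m; ΣN' = 694.8 kN/m; ΣW sinα = 251.4 kN/m
Resisting = 162.3 + 694.8·tan33.6° = 162.3 + 461.6 = 623.9 kN/m
FS = 623.9 / 251.4 = 2.482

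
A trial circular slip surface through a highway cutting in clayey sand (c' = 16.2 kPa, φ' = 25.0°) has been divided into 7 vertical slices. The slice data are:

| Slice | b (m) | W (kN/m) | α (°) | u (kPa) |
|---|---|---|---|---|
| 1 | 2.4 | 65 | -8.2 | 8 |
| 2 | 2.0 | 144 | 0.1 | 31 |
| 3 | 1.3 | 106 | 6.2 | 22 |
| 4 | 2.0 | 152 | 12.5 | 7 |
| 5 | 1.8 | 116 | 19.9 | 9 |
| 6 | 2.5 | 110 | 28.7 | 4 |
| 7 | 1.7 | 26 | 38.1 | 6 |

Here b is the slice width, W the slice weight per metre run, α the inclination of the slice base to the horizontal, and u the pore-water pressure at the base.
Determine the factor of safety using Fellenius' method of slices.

Ordinary method of slices: FS = Σ[c'·Δl_i + (W_i cosα_i − u_i·Δl_i)·tanφ'] / Σ W_i sinα_i, with Δl_i = b_i / cosα_i.
Slice 1: Δl = 2.4/cos(-8.2°) = 2.425 m; N'_1 = 65·cos(-8.2°) − 8·2.425 = 44.9; c'Δl = 39.28; W sinα = -9.3
Slice 2: Δl = 2.0/cos0.1° = 2.000 m; N'_2 = 144·cos0.1° − 31·2.000 = 82.0; c'Δl = 32.40; W sinα = 0.3
Slice 3: Δl = 1.3/cos6.2° = 1.308 m; N'_3 = 106·cos6.2° − 22·1.308 = 76.6; c'Δl = 21.18; W sinα = 11.4
Slice 4: Δl = 2.0/cos12.5° = 2.049 m; N'_4 = 152·cos12.5° − 7·2.049 = 134.1; c'Δl = 33.19; W sinα = 32.9
Slice 5: Δl = 1.8/cos19.9° = 1.914 m; N'_5 = 116·cos19.9° − 9·1.914 = 91.8; c'Δl = 31.01; W sinα = 39.5
Slice 6: Δl = 2.5/cos28.7° = 2.850 m; N'_6 = 110·cos28.7° − 4·2.850 = 85.1; c'Δl = 46.17; W sinα = 52.8
Slice 7: Δl = 1.7/cos38.1° = 2.160 m; N'_7 = 26·cos38.1° − 6·2.160 = 7.5; c'Δl = 35.00; W sinα = 16.0
Σc'Δl = 238.2 kN/m; ΣN' = 522.0 kN/m; ΣW sinα = 143.7 kN/m
Resisting = 238.2 + 522.0·tan25.0° = 238.2 + 243.4 = 481.7 kN/m
FS = 481.7 / 143.7 = 3.352

FS = 3.35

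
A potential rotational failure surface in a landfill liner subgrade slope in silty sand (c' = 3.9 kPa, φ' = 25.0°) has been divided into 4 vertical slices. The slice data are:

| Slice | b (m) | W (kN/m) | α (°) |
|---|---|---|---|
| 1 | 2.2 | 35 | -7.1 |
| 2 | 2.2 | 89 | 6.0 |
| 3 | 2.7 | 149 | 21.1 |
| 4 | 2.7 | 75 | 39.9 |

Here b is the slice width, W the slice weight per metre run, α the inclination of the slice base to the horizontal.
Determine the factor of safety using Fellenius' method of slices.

FS = 1.79

Ordinary method of slices: FS = Σ[c'·Δl_i + (W_i cosα_i)·tanφ'] / Σ W_i sinα_i, with Δl_i = b_i / cosα_i.
Slice 1: Δl = 2.2/cos(-7.1°) = 2.217 m; N'_1 = 35·cos(-7.1°) = 34.7; c'Δl = 8.65; W sinα = -4.3
Slice 2: Δl = 2.2/cos6.0° = 2.212 m; N'_2 = 89·cos6.0° = 88.5; c'Δl = 8.63; W sinα = 9.3
Slice 3: Δl = 2.7/cos21.1° = 2.894 m; N'_3 = 149·cos21.1° = 139.0; c'Δl = 11.29; W sinα = 53.6
Slice 4: Δl = 2.7/cos39.9° = 3.519 m; N'_4 = 75·cos39.9° = 57.5; c'Δl = 13.73; W sinα = 48.1
Σc'Δl = 42.3 kN/m; ΣN' = 319.8 kN/m; ΣW sinα = 106.7 kN/m
Resisting = 42.3 + 319.8·tan25.0° = 42.3 + 149.1 = 191.4 kN/m
FS = 191.4 / 106.7 = 1.793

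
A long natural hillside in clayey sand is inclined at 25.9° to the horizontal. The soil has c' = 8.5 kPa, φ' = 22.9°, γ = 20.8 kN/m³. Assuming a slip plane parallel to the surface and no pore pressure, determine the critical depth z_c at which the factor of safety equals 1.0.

z_c = 8.00 m

Setting FS = 1.00 in FS = [c' + γz cos²β tanφ'] / [γz sinβ cosβ] and solving for z:
z = c' / [γ cosβ (FS·sinβ − cosβ·tanφ')]
  = 8.5 / [20.8·cos25.9°·(1.00·sin25.9° − cos25.9°·tan22.9°)]
  = 8.5 / [20.8·0.8996·(1.00·0.4368 − 0.8996·0.4224)]
  = 8.5 / 1.0630 = 7.996 m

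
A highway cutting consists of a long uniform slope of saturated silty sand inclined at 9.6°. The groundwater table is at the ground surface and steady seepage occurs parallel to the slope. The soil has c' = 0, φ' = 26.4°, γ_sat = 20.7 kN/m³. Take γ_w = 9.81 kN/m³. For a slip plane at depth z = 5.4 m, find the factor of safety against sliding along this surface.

With seepage parallel to the slope and the water table at the surface, the effective normal stress on the slip plane uses the buoyant unit weight γ' = γ_sat − γ_w while the driving shear stress uses γ_sat:
FS = [c' + γ' z cos²β tanφ'] / [γ_sat z sinβ cosβ]
(For c' = 0 this reduces to FS = (γ'/γ_sat)·tanφ'/tanβ.)
γ' = 20.7 − 9.81 = 10.89 kN/m³
Numerator = 0.0 + 10.89·5.4·cos²9.6°·tan26.4° = 0.0 + 10.89·5.4·0.9722·0.4964 = 28.380 kPa
Denominator = 20.7·5.4·sin9.6°·cos9.6° = 20.7·5.4·0.1668·0.9860 = 18.380 kPa
FS = 28.380 / 18.380 = 1.544

FS = 1.54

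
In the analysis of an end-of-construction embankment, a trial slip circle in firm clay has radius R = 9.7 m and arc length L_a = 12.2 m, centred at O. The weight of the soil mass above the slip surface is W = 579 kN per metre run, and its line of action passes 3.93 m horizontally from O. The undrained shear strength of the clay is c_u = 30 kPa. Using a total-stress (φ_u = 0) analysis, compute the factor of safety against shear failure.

FS = 1.56

Taking moments about the centre O, the resisting moment is provided by the undrained shear strength acting along the arc:
M_R = c_u·L_a·R = 30·12.20·9.7 = 3550.2 kN·m/m
M_D = W·d = 579·3.93 = 2275.5 kN·m/m
FS = M_R / M_D = 3550.2 / 2275.5 = 1.560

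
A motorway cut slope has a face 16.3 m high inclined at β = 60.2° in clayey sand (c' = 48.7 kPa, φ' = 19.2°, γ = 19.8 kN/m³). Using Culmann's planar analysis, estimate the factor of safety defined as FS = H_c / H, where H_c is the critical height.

H_c = (4c'/γ) · sinβ cosφ' / [1 − cos(β − φ')]
    = (4·48.7/19.8) · sin60.2°·cos19.2° / [1 − cos41.0°]
    = 9.838 · 0.8195 / 0.2453 = 32.87 m
FS = H_c / H = 32.87 / 16.3 = 2.017

FS = 2.02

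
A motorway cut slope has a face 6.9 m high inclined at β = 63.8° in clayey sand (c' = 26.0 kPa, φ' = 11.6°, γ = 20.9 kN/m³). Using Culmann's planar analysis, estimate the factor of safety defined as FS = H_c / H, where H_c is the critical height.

H_c = (4c'/γ) · sinβ cosφ' / [1 − cos(β − φ')]
    = (4·26.0/20.9) · sin63.8°·cos11.6° / [1 − cos52.2°]
    = 4.976 · 0.8789 / 0.3871 = 11.30 m
FS = H_c / H = 11.30 / 6.9 = 1.637

FS = 1.64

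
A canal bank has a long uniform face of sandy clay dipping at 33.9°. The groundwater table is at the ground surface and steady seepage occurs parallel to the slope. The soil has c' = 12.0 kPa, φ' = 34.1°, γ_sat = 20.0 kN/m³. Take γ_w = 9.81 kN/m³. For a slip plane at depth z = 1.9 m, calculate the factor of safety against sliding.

FS = 1.20

With seepage parallel to the slope and the water table at the surface, the effective normal stress on the slip plane uses the buoyant unit weight γ' = γ_sat − γ_w while the driving shear stress uses γ_sat:
FS = [c' + γ' z cos²β tanφ'] / [γ_sat z sinβ cosβ]
γ' = 20.0 − 9.81 = 10.19 kN/m³
Numerator = 12.0 + 10.19·1.9·cos²33.9°·tan34.1° = 12.0 + 10.19·1.9·0.6889·0.6771 = 21.031 kPa
Denominator = 20.0·1.9·sin33.9°·cos33.9° = 20.0·1.9·0.5577·0.8300 = 17.592 kPa
FS = 21.031 / 17.592 = 1.195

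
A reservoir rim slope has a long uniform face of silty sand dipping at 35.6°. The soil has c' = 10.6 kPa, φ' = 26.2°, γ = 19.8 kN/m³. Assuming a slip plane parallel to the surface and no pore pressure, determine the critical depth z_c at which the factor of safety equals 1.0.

Setting FS = 1.00 in FS = [c' + γz cos²β tanφ'] / [γz sinβ cosβ] and solving for z:
z = c' / [γ cosβ (FS·sinβ − cosβ·tanφ')]
  = 10.6 / [19.8·cos35.6°·(1.00·sin35.6° − cos35.6°·tan26.2°)]
  = 10.6 / [19.8·0.8131·(1.00·0.5821 − 0.8131·0.4921)]
  = 10.6 / 2.9305 = 3.617 m

z_c = 3.62 m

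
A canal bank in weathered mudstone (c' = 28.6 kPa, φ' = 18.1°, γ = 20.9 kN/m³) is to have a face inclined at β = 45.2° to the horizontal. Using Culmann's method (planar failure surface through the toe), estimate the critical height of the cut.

Culmann's analysis gives the critical failure plane at α_cr = (β + φ')/2 = (45.2 + 18.1)/2 = 31.7°, and the critical height
H_c = (4c'/γ) · sinβ cosφ' / [1 − cos(β − φ')]
    = (4·28.6/20.9) · sin45.2°·cos18.1° / [1 − cos(27.1°)]
    = 5.474 · 0.7096·0.9505 / [1 − 0.8902]
    = 5.474 · 0.6745 / 0.1098
    = 33.63 m

H_c = 33.63 m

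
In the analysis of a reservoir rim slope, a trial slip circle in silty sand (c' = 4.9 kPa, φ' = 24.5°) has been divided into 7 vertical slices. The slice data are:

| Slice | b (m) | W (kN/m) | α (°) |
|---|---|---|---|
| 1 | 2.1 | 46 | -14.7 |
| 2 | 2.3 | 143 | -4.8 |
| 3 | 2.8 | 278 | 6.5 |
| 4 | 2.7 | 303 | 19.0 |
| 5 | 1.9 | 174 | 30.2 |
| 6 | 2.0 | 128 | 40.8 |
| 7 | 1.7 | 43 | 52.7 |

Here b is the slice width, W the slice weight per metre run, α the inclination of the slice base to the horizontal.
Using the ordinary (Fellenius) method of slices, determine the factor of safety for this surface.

Ordinary method of slices: FS = Σ[c'·Δl_i + (W_i cosα_i)·tanφ'] / Σ W_i sinα_i, with Δl_i = b_i / cosα_i.
Slice 1: Δl = 2.1/cos(-14.7°) = 2.171 m; N'_1 = 46·cos(-14.7°) = 44.5; c'Δl = 10.64; W sinα = -11.7
Slice 2: Δl = 2.3/cos(-4.8°) = 2.308 m; N'_2 = 143·cos(-4.8°) = 142.5; c'Δl = 11.31; W sinα = -12.0
Slice 3: Δl = 2.8/cos6.5° = 2.818 m; N'_3 = 278·cos6.5° = 276.2; c'Δl = 13.81; W sinα = 31.5
Slice 4: Δl = 2.7/cos19.0° = 2.856 m; N'_4 = 303·cos19.0° = 286.5; c'Δl = 13.99; W sinα = 98.6
Slice 5: Δl = 1.9/cos30.2° = 2.198 m; N'_5 = 174·cos30.2° = 150.4; c'Δl = 10.77; W sinα = 87.5
Slice 6: Δl = 2.0/cos40.8° = 2.642 m; N'_6 = 128·cos40.8° = 96.9; c'Δl = 12.95; W sinα = 83.6
Slice 7: Δl = 1.7/cos52.7° = 2.805 m; N'_7 = 43·cos52.7° = 26.1; c'Δl = 13.75; W sinα = 34.2
Σc'Δl = 87.2 kN/m; ΣN' = 1023.0 kN/m; ΣW sinα = 311.8 kN/m
Resisting = 87.2 + 1023.0·tan24.5° = 87.2 + 466.2 = 553.4 kN/m
FS = 553.4 / 311.8 = 1.775

FS = 1.77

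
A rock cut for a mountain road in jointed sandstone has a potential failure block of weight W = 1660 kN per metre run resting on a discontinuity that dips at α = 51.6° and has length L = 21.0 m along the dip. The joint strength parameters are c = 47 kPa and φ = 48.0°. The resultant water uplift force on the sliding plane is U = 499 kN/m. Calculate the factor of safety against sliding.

FS = 1.21

Resolving the block weight along and normal to the plane and applying the Mohr–Coulomb strength on the joint:
N' = W cosα − U = 1660·cos51.6° − 499 = 532.1 kN/m
Driving force T = W sinα = 1660·sin51.6° = 1300.9 kN/m
Resisting force R = c·L + N'·tanφ = 47·21.0 + 532.1·tan48.0° = 987.0 + 591.0 = 1578.0 kN/m
FS = R / T = 1578.0 / 1300.9 = 1.213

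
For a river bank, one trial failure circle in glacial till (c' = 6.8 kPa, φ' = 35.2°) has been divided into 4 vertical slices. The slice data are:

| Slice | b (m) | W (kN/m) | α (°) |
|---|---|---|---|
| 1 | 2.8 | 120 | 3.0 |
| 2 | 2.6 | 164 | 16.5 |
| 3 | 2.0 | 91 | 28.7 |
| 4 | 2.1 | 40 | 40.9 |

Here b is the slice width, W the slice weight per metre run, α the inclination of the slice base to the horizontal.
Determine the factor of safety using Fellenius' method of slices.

Ordinary method of slices: FS = Σ[c'·Δl_i + (W_i cosα_i)·tanφ'] / Σ W_i sinα_i, with Δl_i = b_i / cosα_i.
Slice 1: Δl = 2.8/cos3.0° = 2.804 m; N'_1 = 120·cos3.0° = 119.8; c'Δl = 19.07; W sinα = 6.3
Slice 2: Δl = 2.6/cos16.5° = 2.712 m; N'_2 = 164·cos16.5° = 157.2; c'Δl = 18.44; W sinα = 46.6
Slice 3: Δl = 2.0/cos28.7° = 2.280 m; N'_3 = 91·cos28.7° = 79.8; c'Δl = 15.50; W sinα = 43.7
Slice 4: Δl = 2.1/cos40.9° = 2.778 m; N'_4 = 40·cos40.9° = 30.2; c'Δl = 18.89; W sinα = 26.2
Σc'Δl = 71.9 kN/m; ΣN' = 387.1 kN/m; ΣW sinα = 122.7 kN/m
Resisting = 71.9 + 387.1·tan35.2° = 71.9 + 273.1 = 345.0 kN/m
FS = 345.0 / 122.7 = 2.811

FS = 2.81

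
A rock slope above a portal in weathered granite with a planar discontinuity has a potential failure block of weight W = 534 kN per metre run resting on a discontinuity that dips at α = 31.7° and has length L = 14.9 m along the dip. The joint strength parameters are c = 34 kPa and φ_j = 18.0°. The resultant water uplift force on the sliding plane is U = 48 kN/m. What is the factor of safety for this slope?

Resolving the block weight along and normal to the plane and applying the Mohr–Coulomb strength on the joint:
N' = W cosα − U = 534·cos31.7° − 48 = 406.3 kN/m
Driving force T = W sinα = 534·sin31.7° = 280.6 kN/m
Resisting force R = c·L + N'·tanφ_j = 34·14.9 + 406.3·tan18.0° = 506.6 + 132.0 = 638.6 kN/m
FS = R / T = 638.6 / 280.6 = 2.276

FS = 2.28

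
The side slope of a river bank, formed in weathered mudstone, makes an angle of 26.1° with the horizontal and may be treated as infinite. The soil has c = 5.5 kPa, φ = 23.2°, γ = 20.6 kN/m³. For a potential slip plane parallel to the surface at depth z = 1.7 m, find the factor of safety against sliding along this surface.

FS = 1.27

For an infinite slope with a slip plane parallel to the surface (no pore pressure): FS = [c + γz cos²β tanφ] / [γz sinβ cosβ].
γz = 20.6·1.7 = 35.02 kN/m²
Numerator = 5.5 + 35.02·cos²26.1°·tan23.2° = 5.5 + 35.02·0.8065·0.4286 = 17.605 kPa
Denominator = 35.02·sin26.1°·cos26.1° = 35.02·0.4399·0.8980 = 13.836 kPa
FS = 17.605 / 13.836 = 1.272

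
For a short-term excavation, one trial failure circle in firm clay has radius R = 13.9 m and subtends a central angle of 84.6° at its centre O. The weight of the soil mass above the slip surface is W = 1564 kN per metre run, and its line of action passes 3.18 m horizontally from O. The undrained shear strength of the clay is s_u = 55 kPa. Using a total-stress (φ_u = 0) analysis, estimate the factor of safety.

Taking moments about the centre O, the resisting moment is provided by the undrained shear strength acting along the arc:
Arc length L_a = R·θ = 13.9·(84.6°·π/180) = 13.9·1.4765 = 20.52 m
M_R = s_u·L_a·R = 55·20.52·13.9 = 15690.6 kN·m/m
M_D = W·d = 1564·3.18 = 4973.5 kN·m/m
FS = M_R / M_D = 15690.6 / 4973.5 = 3.155

FS = 3.15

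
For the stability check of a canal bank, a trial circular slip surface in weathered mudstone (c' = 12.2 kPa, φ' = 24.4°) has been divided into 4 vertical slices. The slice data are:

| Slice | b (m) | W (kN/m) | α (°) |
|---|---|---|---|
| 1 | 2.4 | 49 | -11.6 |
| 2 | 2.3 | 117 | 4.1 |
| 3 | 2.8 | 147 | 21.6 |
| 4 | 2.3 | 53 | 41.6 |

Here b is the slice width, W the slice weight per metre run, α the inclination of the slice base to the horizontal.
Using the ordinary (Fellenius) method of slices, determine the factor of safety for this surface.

Ordinary method of slices: FS = Σ[c'·Δl_i + (W_i cosα_i)·tanφ'] / Σ W_i sinα_i, with Δl_i = b_i / cosα_i.
Slice 1: Δl = 2.4/cos(-11.6°) = 2.450 m; N'_1 = 49·cos(-11.6°) = 48.0; c'Δl = 29.89; W sinα = -9.9
Slice 2: Δl = 2.3/cos4.1° = 2.306 m; N'_2 = 117·cos4.1° = 116.7; c'Δl = 28.13; W sinα = 8.4
Slice 3: Δl = 2.8/cos21.6° = 3.011 m; N'_3 = 147·cos21.6° = 136.7; c'Δl = 36.74; W sinα = 54.1
Slice 4: Δl = 2.3/cos41.6° = 3.076 m; N'_4 = 53·cos41.6° = 39.6; c'Δl = 37.52; W sinα = 35.2
Σc'Δl = 132.3 kN/m; ΣN' = 341.0 kN/m; ΣW sinα = 87.8 kN/m
Resisting = 132.3 + 341.0·tan24.4° = 132.3 + 154.7 = 287.0 kN/m
FS = 287.0 / 87.8 = 3.268

FS = 3.27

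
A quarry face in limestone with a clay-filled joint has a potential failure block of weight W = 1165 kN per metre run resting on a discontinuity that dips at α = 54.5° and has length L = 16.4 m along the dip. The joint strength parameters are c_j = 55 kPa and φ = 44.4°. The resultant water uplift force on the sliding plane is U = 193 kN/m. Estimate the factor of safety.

FS = 1.45

Resolving the block weight along and normal to the plane and applying the Mohr–Coulomb strength on the joint:
N' = W cosα − U = 1165·cos54.5° − 193 = 483.5 kN/m
Driving force T = W sinα = 1165·sin54.5° = 948.4 kN/m
Resisting force R = c_j·L + N'·tanφ = 55·16.4 + 483.5·tan44.4° = 902.0 + 473.5 = 1375.5 kN/m
FS = R / T = 1375.5 / 948.4 = 1.450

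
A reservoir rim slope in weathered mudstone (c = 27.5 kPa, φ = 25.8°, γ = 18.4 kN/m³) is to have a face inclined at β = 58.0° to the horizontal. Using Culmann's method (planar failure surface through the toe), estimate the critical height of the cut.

H_c = 29.68 m

Culmann's analysis gives the critical failure plane at α_cr = (β + φ)/2 = (58.0 + 25.8)/2 = 41.9°, and the critical height
H_c = (4c/γ) · sinβ cosφ / [1 − cos(β − φ)]
    = (4·27.5/18.4) · sin58.0°·cos25.8° / [1 − cos(32.2°)]
    = 5.978 · 0.8480·0.9003 / [1 − 0.8462]
    = 5.978 · 0.7635 / 0.1538
    = 29.68 m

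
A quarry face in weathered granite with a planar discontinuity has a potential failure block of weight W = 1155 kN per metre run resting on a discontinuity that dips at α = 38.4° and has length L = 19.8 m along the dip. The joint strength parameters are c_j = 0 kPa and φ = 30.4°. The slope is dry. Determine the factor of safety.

Resolving the block weight along and normal to the plane and applying the Mohr–Coulomb strength on the joint:
N' = W cosα = 1155·cos38.4° = 905.2 kN/m
Driving force T = W sinα = 1155·sin38.4° = 717.4 kN/m
Resisting force R = c_j·L + N'·tanφ = 0·19.8 + 905.2·tan30.4° = 0.0 + 531.1 = 531.1 kN/m
FS = R / T = 531.1 / 717.4 = 0.740

FS = 0.74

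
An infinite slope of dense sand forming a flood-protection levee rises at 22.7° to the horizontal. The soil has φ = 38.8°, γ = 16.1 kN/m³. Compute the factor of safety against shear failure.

FS = 1.92

For a dry cohesionless infinite slope the factor of safety is FS = tanφ / tanβ.
FS = tan38.8° / tan22.7° = 0.8040 / 0.4183 = 1.922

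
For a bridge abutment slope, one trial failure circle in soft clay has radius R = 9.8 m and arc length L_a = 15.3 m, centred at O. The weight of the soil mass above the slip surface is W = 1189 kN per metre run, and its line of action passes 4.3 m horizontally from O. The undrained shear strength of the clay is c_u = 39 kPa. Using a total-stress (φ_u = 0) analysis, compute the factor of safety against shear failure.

Taking moments about the centre O, the resisting moment is provided by the undrained shear strength acting along the arc:
M_R = c_u·L_a·R = 39·15.30·9.8 = 5847.7 kN·m/m
M_D = W·d = 1189·4.3 = 5112.7 kN·m/m
FS = M_R / M_D = 5847.7 / 5112.7 = 1.144

FS = 1.14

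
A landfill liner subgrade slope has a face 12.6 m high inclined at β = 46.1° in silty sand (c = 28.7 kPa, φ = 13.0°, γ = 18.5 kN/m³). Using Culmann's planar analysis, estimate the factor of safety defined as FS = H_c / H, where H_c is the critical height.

FS = 2.13

H_c = (4c/γ) · sinβ cosφ / [1 − cos(β − φ)]
    = (4·28.7/18.5) · sin46.1°·cos13.0° / [1 − cos33.1°]
    = 6.205 · 0.7021 / 0.1623 = 26.85 m
FS = H_c / H = 26.85 / 12.6 = 2.131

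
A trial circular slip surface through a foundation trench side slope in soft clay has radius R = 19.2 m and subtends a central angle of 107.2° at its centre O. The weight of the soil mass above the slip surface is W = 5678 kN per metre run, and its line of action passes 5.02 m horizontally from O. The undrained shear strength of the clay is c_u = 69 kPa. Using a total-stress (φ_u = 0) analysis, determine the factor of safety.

Taking moments about the centre O, the resisting moment is provided by the undrained shear strength acting along the arc:
Arc length L_a = R·θ = 19.2·(107.2°·π/180) = 19.2·1.8710 = 35.92 m
M_R = c_u·L_a·R = 69·35.92·19.2 = 47590.9 kN·m/m
M_D = W·d = 5678·5.02 = 28503.6 kN·m/m
FS = M_R / M_D = 47590.9 / 28503.6 = 1.670

FS = 1.67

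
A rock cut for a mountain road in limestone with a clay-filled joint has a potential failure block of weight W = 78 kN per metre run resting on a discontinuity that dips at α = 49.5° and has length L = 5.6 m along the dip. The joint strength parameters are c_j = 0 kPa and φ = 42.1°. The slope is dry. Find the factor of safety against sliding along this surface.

Resolving the block weight along and normal to the plane and applying the Mohr–Coulomb strength on the joint:
N' = W cosα = 78·cos49.5° = 50.7 kN/m
Driving force T = W sinα = 78·sin49.5° = 59.3 kN/m
Resisting force R = c_j·L + N'·tanφ = 0·5.6 + 50.7·tan42.1° = 0.0 + 45.8 = 45.8 kN/m
FS = R / T = 45.8 / 59.3 = 0.772

FS = 0.77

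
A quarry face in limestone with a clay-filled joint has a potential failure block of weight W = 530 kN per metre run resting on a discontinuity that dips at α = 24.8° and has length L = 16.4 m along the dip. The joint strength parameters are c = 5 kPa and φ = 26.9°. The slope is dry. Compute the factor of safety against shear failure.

FS = 1.47

Resolving the block weight along and normal to the plane and applying the Mohr–Coulomb strength on the joint:
N' = W cosα = 530·cos24.8° = 481.1 kN/m
Driving force T = W sinα = 530·sin24.8° = 222.3 kN/m
Resisting force R = c·L + N'·tanφ = 5·16.4 + 481.1·tan26.9° = 82.0 + 244.1 = 326.1 kN/m
FS = R / T = 326.1 / 222.3 = 1.467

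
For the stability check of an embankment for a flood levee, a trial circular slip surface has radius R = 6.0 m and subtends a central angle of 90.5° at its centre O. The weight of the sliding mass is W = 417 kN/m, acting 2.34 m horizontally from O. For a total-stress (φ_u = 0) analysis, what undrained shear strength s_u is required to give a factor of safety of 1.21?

FS = s_u·L_a·R / (W·d), so s_u = FS·W·d / (L_a·R).
Arc length L_a = R·θ = 6.0·(90.5°·π/180) = 6.0·1.5795 = 9.48 m
s_u = 1.21·417·2.34 / (9.48·6.0) = 1180.7 / 56.86 = 20.76 kPa

s_u = 20.8 kPa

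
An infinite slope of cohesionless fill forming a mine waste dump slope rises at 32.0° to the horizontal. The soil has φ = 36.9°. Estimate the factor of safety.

FS = 1.20

For a dry cohesionless infinite slope the factor of safety is FS = tanφ / tanβ.
FS = tan36.9° / tan32.0° = 0.7508 / 0.6249 = 1.202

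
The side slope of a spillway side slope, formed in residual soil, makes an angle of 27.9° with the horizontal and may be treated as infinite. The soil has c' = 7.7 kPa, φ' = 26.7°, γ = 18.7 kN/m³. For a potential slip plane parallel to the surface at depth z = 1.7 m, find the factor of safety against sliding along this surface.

For an infinite slope with a slip plane parallel to the surface (no pore pressure): FS = [c' + γz cos²β tanφ'] / [γz sinβ cosβ].
γz = 18.7·1.7 = 31.79 kN/m²
Numerator = 7.7 + 31.79·cos²27.9°·tan26.7° = 7.7 + 31.79·0.7810·0.5029 = 20.188 kPa
Denominator = 31.79·sin27.9°·cos27.9° = 31.79·0.4679·0.8838 = 13.146 kPa
FS = 20.188 / 13.146 = 1.536

FS = 1.54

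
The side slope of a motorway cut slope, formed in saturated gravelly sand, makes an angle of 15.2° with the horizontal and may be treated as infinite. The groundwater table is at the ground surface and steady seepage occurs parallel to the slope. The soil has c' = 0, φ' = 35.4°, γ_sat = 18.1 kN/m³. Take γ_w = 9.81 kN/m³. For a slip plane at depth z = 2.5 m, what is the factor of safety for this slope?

With seepage parallel to the slope and the water table at the surface, the effective normal stress on the slip plane uses the buoyant unit weight γ' = γ_sat − γ_w while the driving shear stress uses γ_sat:
FS = [c' + γ' z cos²β tanφ'] / [γ_sat z sinβ cosβ]
(For c' = 0 this reduces to FS = (γ'/γ_sat)·tanφ'/tanβ.)
γ' = 18.1 − 9.81 = 8.29 kN/m³
Numerator = 0.0 + 8.29·2.5·cos²15.2°·tan35.4° = 0.0 + 8.29·2.5·0.9313·0.7107 = 13.716 kPa
Denominator = 18.1·2.5·sin15.2°·cos15.2° = 18.1·2.5·0.2622·0.9650 = 11.449 kPa
FS = 13.716 / 11.449 = 1.198

FS = 1.20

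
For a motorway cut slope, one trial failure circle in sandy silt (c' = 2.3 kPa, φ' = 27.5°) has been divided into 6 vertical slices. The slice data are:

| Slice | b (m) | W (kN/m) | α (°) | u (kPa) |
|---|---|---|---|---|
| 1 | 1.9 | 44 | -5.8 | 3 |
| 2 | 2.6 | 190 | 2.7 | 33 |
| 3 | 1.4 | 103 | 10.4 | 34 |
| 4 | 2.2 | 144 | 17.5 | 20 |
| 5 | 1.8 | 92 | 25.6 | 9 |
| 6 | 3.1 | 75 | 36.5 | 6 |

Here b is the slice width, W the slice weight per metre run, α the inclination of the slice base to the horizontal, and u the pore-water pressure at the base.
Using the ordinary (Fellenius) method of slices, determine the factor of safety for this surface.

FS = 1.56

Ordinary method of slices: FS = Σ[c'·Δl_i + (W_i cosα_i − u_i·Δl_i)·tanφ'] / Σ W_i sinα_i, with Δl_i = b_i / cosα_i.
Slice 1: Δl = 1.9/cos(-5.8°) = 1.910 m; N'_1 = 44·cos(-5.8°) − 3·1.910 = 38.0; c'Δl = 4.39; W sinα = -4.4
Slice 2: Δl = 2.6/cos2.7° = 2.603 m; N'_2 = 190·cos2.7° − 33·2.603 = 103.9; c'Δl = 5.99; W sinα = 9.0
Slice 3: Δl = 1.4/cos10.4° = 1.423 m; N'_3 = 103·cos10.4° − 34·1.423 = 52.9; c'Δl = 3.27; W sinα = 18.6
Slice 4: Δl = 2.2/cos17.5° = 2.307 m; N'_4 = 144·cos17.5° − 20·2.307 = 91.2; c'Δl = 5.31; W sinα = 43.3
Slice 5: Δl = 1.8/cos25.6° = 1.996 m; N'_5 = 92·cos25.6° − 9·1.996 = 65.0; c'Δl = 4.59; W sinα = 39.8
Slice 6: Δl = 3.1/cos36.5° = 3.856 m; N'_6 = 75·cos36.5° − 6·3.856 = 37.2; c'Δl = 8.87; W sinα = 44.6
Σc'Δl = 32.4 kN/m; ΣN' = 388.2 kN/m; ΣW sinα = 150.8 kN/m
Resisting = 32.4 + 388.2·tan27.5° = 32.4 + 202.1 = 234.5 kN/m
FS = 234.5 / 150.8 = 1.555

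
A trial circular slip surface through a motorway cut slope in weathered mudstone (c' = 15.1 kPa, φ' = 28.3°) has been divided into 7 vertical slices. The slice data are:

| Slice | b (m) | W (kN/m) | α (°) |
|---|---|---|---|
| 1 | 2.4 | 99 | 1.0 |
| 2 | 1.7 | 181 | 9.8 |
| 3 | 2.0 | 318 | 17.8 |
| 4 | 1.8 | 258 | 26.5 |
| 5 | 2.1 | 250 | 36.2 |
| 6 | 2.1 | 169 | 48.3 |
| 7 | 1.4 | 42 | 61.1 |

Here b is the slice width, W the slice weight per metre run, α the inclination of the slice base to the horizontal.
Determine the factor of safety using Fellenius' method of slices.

Ordinary method of slices: FS = Σ[c'·Δl_i + (W_i cosα_i)·tanφ'] / Σ W_i sinα_i, with Δl_i = b_i / cosα_i.
Slice 1: Δl = 2.4/cos1.0° = 2.400 m; N'_1 = 99·cos1.0° = 99.0; c'Δl = 36.25; W sinα = 1.7
Slice 2: Δl = 1.7/cos9.8° = 1.725 m; N'_2 = 181·cos9.8° = 178.4; c'Δl = 26.05; W sinα = 30.8
Slice 3: Δl = 2.0/cos17.8° = 2.101 m; N'_3 = 318·cos17.8° = 302.8; c'Δl = 31.72; W sinα = 97.2
Slice 4: Δl = 1.8/cos26.5° = 2.011 m; N'_4 = 258·cos26.5° = 230.9; c'Δl = 30.37; W sinα = 115.1
Slice 5: Δl = 2.1/cos36.2° = 2.602 m; N'_5 = 250·cos36.2° = 201.7; c'Δl = 39.30; W sinα = 147.7
Slice 6: Δl = 2.1/cos48.3° = 3.157 m; N'_6 = 169·cos48.3° = 112.4; c'Δl = 47.67; W sinα = 126.2
Slice 7: Δl = 1.4/cos61.1° = 2.897 m; N'_7 = 42·cos61.1° = 20.3; c'Δl = 43.74; W sinα = 36.8
Σc'Δl = 255.1 kN/m; ΣN' = 1145.5 kN/m; ΣW sinα = 555.5 kN/m
Resisting = 255.1 + 1145.5·tan28.3° = 255.1 + 616.8 = 871.9 kN/m
FS = 871.9 / 555.5 = 1.570

FS = 1.57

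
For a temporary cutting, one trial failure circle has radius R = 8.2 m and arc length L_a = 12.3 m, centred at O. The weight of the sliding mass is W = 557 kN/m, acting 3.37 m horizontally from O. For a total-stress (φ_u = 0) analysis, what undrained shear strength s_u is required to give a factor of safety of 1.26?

FS = s_u·L_a·R / (W·d), so s_u = FS·W·d / (L_a·R).
s_u = 1.26·557·3.37 / (12.30·8.2) = 2365.1 / 100.86 = 23.45 kPa

s_u = 23.4 kPa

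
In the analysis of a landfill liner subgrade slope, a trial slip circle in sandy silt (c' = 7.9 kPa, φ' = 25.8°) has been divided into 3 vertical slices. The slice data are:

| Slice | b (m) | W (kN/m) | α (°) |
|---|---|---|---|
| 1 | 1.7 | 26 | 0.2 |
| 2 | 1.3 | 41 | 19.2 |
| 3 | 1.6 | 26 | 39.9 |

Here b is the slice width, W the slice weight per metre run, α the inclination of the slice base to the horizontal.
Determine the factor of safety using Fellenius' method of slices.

FS = 2.70

Ordinary method of slices: FS = Σ[c'·Δl_i + (W_i cosα_i)·tanφ'] / Σ W_i sinα_i, with Δl_i = b_i / cosα_i.
Slice 1: Δl = 1.7/cos0.2° = 1.700 m; N'_1 = 26·cos0.2° = 26.0; c'Δl = 13.43; W sinα = 0.1
Slice 2: Δl = 1.3/cos19.2° = 1.377 m; N'_2 = 41·cos19.2° = 38.7; c'Δl = 10.87; W sinα = 13.5
Slice 3: Δl = 1.6/cos39.9° = 2.086 m; N'_3 = 26·cos39.9° = 19.9; c'Δl = 16.48; W sinα = 16.7
Σc'Δl = 40.8 kN/m; ΣN' = 84.7 kN/m; ΣW sinα = 30.3 kN/m
Resisting = 40.8 + 84.7·tan25.8° = 40.8 + 40.9 = 81.7 kN/m
FS = 81.7 / 30.3 = 2.701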